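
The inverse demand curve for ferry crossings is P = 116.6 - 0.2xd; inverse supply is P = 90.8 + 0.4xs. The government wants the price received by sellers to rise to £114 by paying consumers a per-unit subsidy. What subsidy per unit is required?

Required subsidy s = £9 per unit

At a seller price of 114, quantity supplied is -227 + 2.5·114 = 58.
Buyers absorb 58 only when they pay Pb = 116.6 − 0.2·58 = 105.
s = Ps − Pb = 114 − 105 = 9.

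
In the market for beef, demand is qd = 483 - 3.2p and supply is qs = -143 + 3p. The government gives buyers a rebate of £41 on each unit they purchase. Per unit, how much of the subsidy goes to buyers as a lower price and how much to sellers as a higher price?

Pre-subsidy: 483 - 3.2p = -143 + 3p gives p* = 3130/31, q* = 4957/31.
With the rebate, buyers effectively pay pb = ps − 41, where ps is the price sellers receive.
Demand in terms of ps becomes qd = 483 − 3.2(ps − 41) = 614.2 - 3.2ps. Setting this equal to supply: 614.2 - 3.2ps = -143 + 3ps, so ps = 3786/31.
Buyers pay pb = 3786/31 − 41 = 2515/31; q' = -143 + 3·(3786/31) = 6925/31.
Buyers' price falls by p* − pb = 3130/31 − 2515/31 = 615/31; sellers' price rises by ps − p* = 3786/31 − 3130/31 = 656/31.

Buyers gain 615/31 per unit; sellers gain 656/31 per unit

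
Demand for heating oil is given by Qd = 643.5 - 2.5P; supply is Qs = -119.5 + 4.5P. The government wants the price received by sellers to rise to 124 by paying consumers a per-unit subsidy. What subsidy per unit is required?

At a seller price of 124, quantity supplied is -119.5 + 4.5·124 = 438.5.
Buyers absorb 438.5 only when they pay Pb with 643.5 − 2.5·Pb = 438.5, i.e. Pb = 82.
s = Ps − Pb = 124 − 82 = 42.

Required subsidy s = 42 per unit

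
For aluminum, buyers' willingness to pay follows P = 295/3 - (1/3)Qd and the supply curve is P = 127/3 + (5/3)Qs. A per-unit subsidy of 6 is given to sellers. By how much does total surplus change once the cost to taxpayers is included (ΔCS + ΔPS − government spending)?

Pre-subsidy: 295/3 - (1/3)Q = 127/3 + (5/3)Q gives Q* = 28 and P* = 89.
With the subsidy, sellers receive Ps = Pb + 6 for each unit, where Pb is the price buyers pay.
On the curves, Pb = 295/3 - (1/3)Q and Ps = 127/3 + (5/3)Q; the wedge Ps − Pb = 6 gives 127/3 + (5/3)Q − (295/3 - (1/3)Q) = 6, so Q' = 31.
Then Pb = 295/3 − (1/3)·31 = 88 and Ps = 127/3 + (5/3)·31 = 94.
ΔCS = ½(28 + 31)(89 − 88) = 29.5; ΔPS = ½(28 + 31)(94 − 89) = 147.5.
Government spending = 6 × 31 = 186.
Net change = 29.5 + 147.5 − 186 = -9. The loss equals the DWL triangle ½·6·3.

Net change in total surplus = -9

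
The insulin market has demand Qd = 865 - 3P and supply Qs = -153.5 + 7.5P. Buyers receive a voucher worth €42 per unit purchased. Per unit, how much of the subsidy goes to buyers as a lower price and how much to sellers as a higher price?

Buyers gain €30 per unit; sellers gain €12 per unit

Pre-subsidy: 865 - 3P = -153.5 + 7.5P gives P* = 97, Q* = 574.
With the rebate, buyers effectively pay Pb = Ps − 42, where Ps is the price sellers receive.
Demand in terms of Ps becomes Qd = 865 − 3(Ps − 42) = 991 - 3Ps. Setting this equal to supply: 991 - 3Ps = -153.5 + 7.5Ps, so Ps = 109.
Buyers pay Pb = 109 − 42 = 67; Q' = -153.5 + 7.5·109 = 664.
Buyers' price falls by P* − Pb = 97 − 67 = 30; sellers' price rises by Ps − P* = 109 − 97 = 12.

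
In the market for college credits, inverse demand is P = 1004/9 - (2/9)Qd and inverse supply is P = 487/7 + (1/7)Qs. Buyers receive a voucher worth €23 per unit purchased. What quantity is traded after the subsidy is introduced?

Q' = 178

Pre-subsidy: 1004/9 - (2/9)Q = 487/7 + (1/7)Q gives Q* = 115 and P* = 86.
With the rebate, buyers effectively pay Pb = Ps − 23, where Ps is the price sellers receive.
On the curves, Pb = 1004/9 - (2/9)Q and Ps = 487/7 + (1/7)Q; the wedge Ps − Pb = 23 gives 487/7 + (1/7)Q − (1004/9 - (2/9)Q) = 23, so Q' = 178.
Then Pb = 1004/9 − (2/9)·178 = 72 and Ps = 487/7 + (1/7)·178 = 95.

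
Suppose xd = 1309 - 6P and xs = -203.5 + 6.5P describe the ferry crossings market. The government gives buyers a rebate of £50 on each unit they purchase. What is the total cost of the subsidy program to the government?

Government cost = £36950

Pre-subsidy: 1309 - 6P = -203.5 + 6.5P gives P* = 121, x* = 583.
With the rebate, buyers effectively pay Pb = Ps − 50, where Ps is the price sellers receive.
Demand in terms of Ps becomes xd = 1309 − 6(Ps − 50) = 1609 - 6Ps. Setting this equal to supply: 1609 - 6Ps = -203.5 + 6.5Ps, so Ps = 145.
Buyers pay Pb = 145 − 50 = 95; x' = -203.5 + 6.5·145 = 739.
Government outlay = subsidy × quantity = 50 × 739 = 36950.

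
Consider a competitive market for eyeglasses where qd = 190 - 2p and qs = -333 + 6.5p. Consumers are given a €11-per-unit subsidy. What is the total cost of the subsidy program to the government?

Pre-subsidy: 190 - 2p = -333 + 6.5p gives p* = 1046/17, q* = 1138/17.
With the rebate, buyers effectively pay pb = ps − 11, where ps is the price sellers receive.
Demand in terms of ps becomes qd = 190 − 2(ps − 11) = 212 - 2ps. Setting this equal to supply: 212 - 2ps = -333 + 6.5ps, so ps = 1090/17.
Buyers pay pb = 1090/17 − 11 = 903/17; q' = -333 + 6.5·(1090/17) = 1424/17.
Government outlay = subsidy × quantity = 11 × 1424/17 = 15664/17.

Government cost = 15664/17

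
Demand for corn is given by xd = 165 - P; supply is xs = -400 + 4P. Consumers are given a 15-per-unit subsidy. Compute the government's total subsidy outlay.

Pre-subsidy: 165 - P = -400 + 4P gives P* = 113, x* = 52.
With the rebate, buyers effectively pay Pb = Ps − 15, where Ps is the price sellers receive.
Demand in terms of Ps becomes xd = 165 − 1(Ps − 15) = 180 - Ps. Setting this equal to supply: 180 - Ps = -400 + 4Ps, so Ps = 116.
Buyers pay Pb = 116 − 15 = 101; x' = -400 + 4·116 = 64.
Government outlay = subsidy × quantity = 15 × 64 = 960.

Government cost = 960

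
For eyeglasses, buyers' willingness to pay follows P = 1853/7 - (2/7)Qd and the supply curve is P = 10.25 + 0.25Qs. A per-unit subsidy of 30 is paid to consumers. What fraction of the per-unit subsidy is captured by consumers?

Pre-subsidy: 1853/7 - (2/7)Q = 10.25 + 0.25Q gives Q* = 475 and P* = 129.
With the rebate, buyers effectively pay Pb = Ps − 30, where Ps is the price sellers receive.
On the curves, Pb = 1853/7 - (2/7)Q and Ps = 10.25 + 0.25Q; the wedge Ps − Pb = 30 gives 10.25 + 0.25Q − (1853/7 - (2/7)Q) = 30, so Q' = 531.
Then Pb = 1853/7 − (2/7)·531 = 113 and Ps = 10.25 + 0.25·531 = 143.
Buyers' price falls by P* − Pb = 129 − 113 = 16; sellers' price rises by Ps − P* = 143 − 129 = 14.
So consumers capture 16/30 = 8/15 of each unit of subsidy.

Consumer share = 8/15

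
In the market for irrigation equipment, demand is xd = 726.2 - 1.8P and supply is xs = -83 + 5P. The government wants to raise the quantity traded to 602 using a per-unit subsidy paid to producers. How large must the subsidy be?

Required subsidy s = 68 per unit

At x = 602, invert demand for the buyer price: Pb = (726.2 − 602)/1.8 = 69; invert supply for the seller price: Ps = (602 − (-83))/5 = 137.
The subsidy must fill the gap: s = Ps − Pb = 137 − 69 = 68.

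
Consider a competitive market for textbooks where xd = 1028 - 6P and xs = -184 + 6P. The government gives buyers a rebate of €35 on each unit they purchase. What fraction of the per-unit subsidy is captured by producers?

Pre-subsidy: 1028 - 6P = -184 + 6P gives P* = 101, x* = 422.
With the rebate, buyers effectively pay Pb = Ps − 35, where Ps is the price sellers receive.
Demand in terms of Ps becomes xd = 1028 − 6(Ps − 35) = 1238 - 6Ps. Setting this equal to supply: 1238 - 6Ps = -184 + 6Ps, so Ps = 118.5.
Buyers pay Pb = 118.5 − 35 = 83.5; x' = -184 + 6·118.5 = 527.
Buyers' price falls by P* − Pb = 101 − 83.5 = 17.5; sellers' price rises by Ps − P* = 118.5 − 101 = 17.5.
So producers capture 17.5/35 = 0.5 of each unit of subsidy.

Producer share = 0.5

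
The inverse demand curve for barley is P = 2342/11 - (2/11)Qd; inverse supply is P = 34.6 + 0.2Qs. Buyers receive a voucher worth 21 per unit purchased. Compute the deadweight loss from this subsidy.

Pre-subsidy: 2342/11 - (2/11)Q = 34.6 + 0.2Q gives Q* = 467 and P* = 128.
With the rebate, buyers effectively pay Pb = Ps − 21, where Ps is the price sellers receive.
On the curves, Pb = 2342/11 - (2/11)Q and Ps = 34.6 + 0.2Q; the wedge Ps − Pb = 21 gives 34.6 + 0.2Q − (2342/11 - (2/11)Q) = 21, so Q' = 522.
Then Pb = 2342/11 − (2/11)·522 = 118 and Ps = 34.6 + 0.2·522 = 139.
The subsidy expands output by 522 − 467 = 55 past the efficient level; on those units the gap between marginal cost and willingness to pay runs from 0 up to 21.
DWL = ½ × 21 × 55 = 577.5.

Deadweight loss = 577.5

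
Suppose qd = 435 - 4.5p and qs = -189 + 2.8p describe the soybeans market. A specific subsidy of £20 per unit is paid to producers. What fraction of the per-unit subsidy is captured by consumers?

Consumer share = 28/73

Pre-subsidy: 435 - 4.5p = -189 + 2.8p gives p* = 6240/73, q* = 3675/73.
With the subsidy, sellers receive ps = pb + 20 for each unit, where pb is the price buyers pay.
Supply in terms of pb becomes qs = -189 + 2.8(pb + 20) = -133 + 2.8pb. Setting this equal to demand: 435 - 4.5pb = -133 + 2.8pb, so pb = 5680/73.
Sellers receive ps = 5680/73 + 20 = 7140/73; q' = 435 − 4.5·(5680/73) = 6195/73.
Buyers' price falls by p* − pb = 6240/73 − 5680/73 = 560/73; sellers' price rises by ps − p* = 7140/73 − 6240/73 = 900/73.
So consumers capture (560/73)/20 = 28/73 of each unit of subsidy.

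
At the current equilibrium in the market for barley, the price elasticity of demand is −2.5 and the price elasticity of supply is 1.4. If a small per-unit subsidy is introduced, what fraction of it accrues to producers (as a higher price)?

Producer share = 25/39

For a small subsidy around the equilibrium, the benefit split depends on the relative slopes, which at a point are proportional to the elasticities.
Buyer share = εs/(εs + |εd|) = 1.4/(1.4 + 2.5) = 14/39; seller share = |εd|/(εs + |εd|) = 25/39.
So producers capture 25/39 of the subsidy.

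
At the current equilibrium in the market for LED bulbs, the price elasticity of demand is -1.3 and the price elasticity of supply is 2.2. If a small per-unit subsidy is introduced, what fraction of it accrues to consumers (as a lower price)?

Consumer share = 22/35

For a small subsidy around the equilibrium, the benefit split depends on the relative slopes, which at a point are proportional to the elasticities.
Buyer share = εs/(εs + |εd|) = 2.2/(2.2 + 1.3) = 22/35; seller share = |εd|/(εs + |εd|) = 13/35.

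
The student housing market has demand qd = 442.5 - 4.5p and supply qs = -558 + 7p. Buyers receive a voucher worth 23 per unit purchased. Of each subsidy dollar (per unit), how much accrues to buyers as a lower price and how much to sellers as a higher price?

Pre-subsidy: 442.5 - 4.5p = -558 + 7p gives p* = 87, q* = 51.
With the rebate, buyers effectively pay pb = ps − 23, where ps is the price sellers receive.
Demand in terms of ps becomes qd = 442.5 − 4.5(ps − 23) = 546 - 4.5ps. Setting this equal to supply: 546 - 4.5ps = -558 + 7ps, so ps = 96.
Buyers pay pb = 96 − 23 = 73; q' = -558 + 7·96 = 114.
Buyers' price falls by p* − pb = 87 − 73 = 14; sellers' price rises by ps − p* = 96 − 87 = 9.

Buyers gain 14 per unit; sellers gain 9 per unit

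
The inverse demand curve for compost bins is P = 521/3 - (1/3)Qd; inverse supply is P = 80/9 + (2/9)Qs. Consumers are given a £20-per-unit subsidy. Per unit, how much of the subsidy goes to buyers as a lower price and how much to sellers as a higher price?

Buyers gain £12 per unit; sellers gain £8 per unit

Pre-subsidy: 521/3 - (1/3)Q = 80/9 + (2/9)Q gives Q* = 296.6 and P* = 74.8.
With the rebate, buyers effectively pay Pb = Ps − 20, where Ps is the price sellers receive.
On the curves, Pb = 521/3 - (1/3)Q and Ps = 80/9 + (2/9)Q; the wedge Ps − Pb = 20 gives 80/9 + (2/9)Q − (521/3 - (1/3)Q) = 20, so Q' = 332.6.
Then Pb = 521/3 − (1/3)·332.6 = 62.8 and Ps = 80/9 + (2/9)·332.6 = 82.8.
Buyers' price falls by P* − Pb = 74.8 − 62.8 = 12; sellers' price rises by Ps − P* = 82.8 − 74.8 = 8.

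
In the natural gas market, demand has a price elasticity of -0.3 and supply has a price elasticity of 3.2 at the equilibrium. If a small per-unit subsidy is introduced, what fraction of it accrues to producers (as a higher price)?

Producer share = 3/35

For a small subsidy around the equilibrium, the benefit split depends on the relative slopes, which at a point are proportional to the elasticities.
Buyer share = εs/(εs + |εd|) = 3.2/(3.2 + 0.3) = 32/35; seller share = |εd|/(εs + |εd|) = 3/35.
So producers capture 3/35 of the subsidy.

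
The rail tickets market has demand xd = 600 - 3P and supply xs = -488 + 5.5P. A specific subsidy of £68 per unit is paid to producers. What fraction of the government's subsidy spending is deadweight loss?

DWL / government spending = 11/58

Pre-subsidy: 600 - 3P = -488 + 5.5P gives P* = 128, x* = 216.
With the subsidy, sellers receive Ps = Pb + 68 for each unit, where Pb is the price buyers pay.
Supply in terms of Pb becomes xs = -488 + 5.5(Pb + 68) = -114 + 5.5Pb. Setting this equal to demand: 600 - 3Pb = -114 + 5.5Pb, so Pb = 84.
Sellers receive Ps = 84 + 68 = 152; x' = 600 − 3·84 = 348.
ΔCS = ½(216 + 348)(128 − 84) = 12408; ΔPS = ½(216 + 348)(152 − 128) = 6768.
Government spending = 68 × 348 = 23664.
DWL = ½ × 68 × (348 − 216) = 4488; fraction = 4488 / 23664 = 11/58.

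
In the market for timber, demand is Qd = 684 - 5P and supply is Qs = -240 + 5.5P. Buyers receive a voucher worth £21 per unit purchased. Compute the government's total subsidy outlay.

Government cost = £6279

Pre-subsidy: 684 - 5P = -240 + 5.5P gives P* = 88, Q* = 244.
With the rebate, buyers effectively pay Pb = Ps − 21, where Ps is the price sellers receive.
Demand in terms of Ps becomes Qd = 684 − 5(Ps − 21) = 789 - 5Ps. Setting this equal to supply: 789 - 5Ps = -240 + 5.5Ps, so Ps = 98.
Buyers pay Pb = 98 − 21 = 77; Q' = -240 + 5.5·98 = 299.
Government outlay = subsidy × quantity = 21 × 299 = 6279.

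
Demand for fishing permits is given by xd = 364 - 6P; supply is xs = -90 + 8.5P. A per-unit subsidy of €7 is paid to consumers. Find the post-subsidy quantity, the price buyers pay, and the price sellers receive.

x' = 5822/29; buyers pay 789/29; sellers receive 992/29

Pre-subsidy: 364 - 6P = -90 + 8.5P gives P* = 908/29, x* = 5108/29.
With the rebate, buyers effectively pay Pb = Ps − 7, where Ps is the price sellers receive.
Demand in terms of Ps becomes xd = 364 − 6(Ps − 7) = 406 - 6Ps. Setting this equal to supply: 406 - 6Ps = -90 + 8.5Ps, so Ps = 992/29.
Buyers pay Pb = 992/29 − 7 = 789/29; x' = -90 + 8.5·(992/29) = 5822/29.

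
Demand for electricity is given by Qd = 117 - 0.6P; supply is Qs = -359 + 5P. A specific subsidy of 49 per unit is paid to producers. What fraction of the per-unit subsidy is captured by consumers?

Pre-subsidy: 117 - 0.6P = -359 + 5P gives P* = 85, Q* = 66.
With the subsidy, sellers receive Ps = Pb + 49 for each unit, where Pb is the price buyers pay.
Supply in terms of Pb becomes Qs = -359 + 5(Pb + 49) = -114 + 5Pb. Setting this equal to demand: 117 - 0.6Pb = -114 + 5Pb, so Pb = 41.25.
Sellers receive Ps = 41.25 + 49 = 90.25; Q' = 117 − 0.6·41.25 = 92.25.
Buyers' price falls by P* − Pb = 85 − 41.25 = 43.75; sellers' price rises by Ps − P* = 90.25 − 85 = 5.25.
So consumers capture 43.75/49 = 25/28 of each unit of subsidy.

Consumer share = 25/28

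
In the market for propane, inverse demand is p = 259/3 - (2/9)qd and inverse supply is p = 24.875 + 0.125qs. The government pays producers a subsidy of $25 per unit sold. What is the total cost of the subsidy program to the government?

Government cost = $6225

Pre-subsidy: 259/3 - (2/9)q = 24.875 + 0.125q gives q* = 177 and p* = 47.
With the subsidy, sellers receive ps = pb + 25 for each unit, where pb is the price buyers pay.
On the curves, pb = 259/3 - (2/9)q and ps = 24.875 + 0.125q; the wedge ps − pb = 25 gives 24.875 + 0.125q − (259/3 - (2/9)q) = 25, so q' = 249.
Then pb = 259/3 − (2/9)·249 = 31 and ps = 24.875 + 0.125·249 = 56.
Government outlay = subsidy × quantity = 25 × 249 = 6225.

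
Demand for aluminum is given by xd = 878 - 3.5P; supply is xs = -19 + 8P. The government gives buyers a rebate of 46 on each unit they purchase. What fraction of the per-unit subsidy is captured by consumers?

Consumer share = 16/23

Pre-subsidy: 878 - 3.5P = -19 + 8P gives P* = 78, x* = 605.
With the rebate, buyers effectively pay Pb = Ps − 46, where Ps is the price sellers receive.
Demand in terms of Ps becomes xd = 878 − 3.5(Ps − 46) = 1039 - 3.5Ps. Setting this equal to supply: 1039 - 3.5Ps = -19 + 8Ps, so Ps = 92.
Buyers pay Pb = 92 − 46 = 46; x' = -19 + 8·92 = 717.
Buyers' price falls by P* − Pb = 78 − 46 = 32; sellers' price rises by Ps − P* = 92 − 78 = 14.
So consumers capture 32/46 = 16/23 of each unit of subsidy.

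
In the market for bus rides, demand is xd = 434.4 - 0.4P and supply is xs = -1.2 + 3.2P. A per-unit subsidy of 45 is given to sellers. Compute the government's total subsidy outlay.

Pre-subsidy: 434.4 - 0.4P = -1.2 + 3.2P gives P* = 121, x* = 386.
With the subsidy, sellers receive Ps = Pb + 45 for each unit, where Pb is the price buyers pay.
Supply in terms of Pb becomes xs = -1.2 + 3.2(Pb + 45) = 142.8 + 3.2Pb. Setting this equal to demand: 434.4 - 0.4Pb = 142.8 + 3.2Pb, so Pb = 81.
Sellers receive Ps = 81 + 45 = 126; x' = 434.4 − 0.4·81 = 402.
Government outlay = subsidy × quantity = 45 × 402 = 18090.

Government cost = 18090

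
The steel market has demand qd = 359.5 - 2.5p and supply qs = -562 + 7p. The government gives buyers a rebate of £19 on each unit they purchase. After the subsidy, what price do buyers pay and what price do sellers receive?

Pre-subsidy: 359.5 - 2.5p = -562 + 7p gives p* = 97, q* = 117.
With the rebate, buyers effectively pay pb = ps − 19, where ps is the price sellers receive.
Demand in terms of ps becomes qd = 359.5 − 2.5(ps − 19) = 407 - 2.5ps. Setting this equal to supply: 407 - 2.5ps = -562 + 7ps, so ps = 102.
Buyers pay pb = 102 − 19 = 83; q' = -562 + 7·102 = 152.

Buyers pay £83; sellers receive £102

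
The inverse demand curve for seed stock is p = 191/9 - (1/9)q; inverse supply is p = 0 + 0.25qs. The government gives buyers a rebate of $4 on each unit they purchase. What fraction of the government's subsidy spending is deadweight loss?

DWL / government spending = 18/227

Pre-subsidy: 191/9 - (1/9)q = 0 + 0.25q gives q* = 764/13 and p* = 191/13.
With the rebate, buyers effectively pay pb = ps − 4, where ps is the price sellers receive.
On the curves, pb = 191/9 - (1/9)q and ps = 0 + 0.25q; the wedge ps − pb = 4 gives 0 + 0.25q − (191/9 - (1/9)q) = 4, so q' = 908/13.
Then pb = 191/9 − (1/9)·(908/13) = 175/13 and ps = 0 + 0.25·(908/13) = 227/13.
ΔCS = ½(764/13 + 908/13)(191/13 − 175/13) = 13376/169; ΔPS = ½(764/13 + 908/13)(227/13 − 191/13) = 30096/169.
Government spending = 4 × 908/13 = 3632/13.
DWL = ½ × 4 × (908/13 − 764/13) = 288/13; fraction = (288/13) / (3632/13) = 18/227.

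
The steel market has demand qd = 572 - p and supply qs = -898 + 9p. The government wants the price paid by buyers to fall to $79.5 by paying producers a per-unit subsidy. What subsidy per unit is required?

Required subsidy s = $75 per unit

At a buyer price of 79.5, quantity demanded is 572 − 1·79.5 = 492.5.
Sellers supply 492.5 only when they receive ps with -898 + 9·ps = 492.5, i.e. ps = 154.5.
s = ps − pb = 154.5 − 79.5 = 75.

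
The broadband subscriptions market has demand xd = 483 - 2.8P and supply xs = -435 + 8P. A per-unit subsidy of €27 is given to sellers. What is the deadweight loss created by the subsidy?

Deadweight loss = €756

Pre-subsidy: 483 - 2.8P = -435 + 8P gives P* = 85, x* = 245.
With the subsidy, sellers receive Ps = Pb + 27 for each unit, where Pb is the price buyers pay.
Supply in terms of Pb becomes xs = -435 + 8(Pb + 27) = -219 + 8Pb. Setting this equal to demand: 483 - 2.8Pb = -219 + 8Pb, so Pb = 65.
Sellers receive Ps = 65 + 27 = 92; x' = 483 − 2.8·65 = 301.
The subsidy expands output by 301 − 245 = 56 past the efficient level; on those units the gap between marginal cost and willingness to pay runs from 0 up to 27.
DWL = ½ × 27 × 56 = 756.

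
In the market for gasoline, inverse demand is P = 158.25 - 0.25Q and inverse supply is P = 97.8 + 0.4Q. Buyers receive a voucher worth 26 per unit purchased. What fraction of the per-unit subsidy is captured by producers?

Pre-subsidy: 158.25 - 0.25Q = 97.8 + 0.4Q gives Q* = 93 and P* = 135.
With the rebate, buyers effectively pay Pb = Ps − 26, where Ps is the price sellers receive.
On the curves, Pb = 158.25 - 0.25Q and Ps = 97.8 + 0.4Q; the wedge Ps − Pb = 26 gives 97.8 + 0.4Q − (158.25 - 0.25Q) = 26, so Q' = 133.
Then Pb = 158.25 − 0.25·133 = 125 and Ps = 97.8 + 0.4·133 = 151.
Buyers' price falls by P* − Pb = 135 − 125 = 10; sellers' price rises by Ps − P* = 151 − 135 = 16.
So producers capture 16/26 = 8/13 of each unit of subsidy.

Producer share = 8/13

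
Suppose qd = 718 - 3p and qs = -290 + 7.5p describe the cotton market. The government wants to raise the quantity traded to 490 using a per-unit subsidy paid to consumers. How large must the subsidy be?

Required subsidy s = 28 per unit

At q = 490, invert demand for the buyer price: pb = (718 − 490)/3 = 76; invert supply for the seller price: ps = (490 − (-290))/7.5 = 104.
The subsidy must fill the gap: s = ps − pb = 104 − 76 = 28.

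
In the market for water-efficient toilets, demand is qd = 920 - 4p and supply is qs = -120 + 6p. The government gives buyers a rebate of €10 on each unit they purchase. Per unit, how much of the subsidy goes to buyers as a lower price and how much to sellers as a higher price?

Pre-subsidy: 920 - 4p = -120 + 6p gives p* = 104, q* = 504.
With the rebate, buyers effectively pay pb = ps − 10, where ps is the price sellers receive.
Demand in terms of ps becomes qd = 920 − 4(ps − 10) = 960 - 4ps. Setting this equal to supply: 960 - 4ps = -120 + 6ps, so ps = 108.
Buyers pay pb = 108 − 10 = 98; q' = -120 + 6·108 = 528.
Buyers' price falls by p* − pb = 104 − 98 = 6; sellers' price rises by ps − p* = 108 − 104 = 4.

Buyers gain €6 per unit; sellers gain €4 per unit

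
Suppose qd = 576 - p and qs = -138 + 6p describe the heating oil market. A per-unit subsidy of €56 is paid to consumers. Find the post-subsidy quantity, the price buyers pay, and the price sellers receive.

q' = 522; buyers pay €54; sellers receive €110

Pre-subsidy: 576 - p = -138 + 6p gives p* = 102, q* = 474.
With the rebate, buyers effectively pay pb = ps − 56, where ps is the price sellers receive.
Demand in terms of ps becomes qd = 576 − 1(ps − 56) = 632 - ps. Setting this equal to supply: 632 - ps = -138 + 6ps, so ps = 110.
Buyers pay pb = 110 − 56 = 54; q' = -138 + 6·110 = 522.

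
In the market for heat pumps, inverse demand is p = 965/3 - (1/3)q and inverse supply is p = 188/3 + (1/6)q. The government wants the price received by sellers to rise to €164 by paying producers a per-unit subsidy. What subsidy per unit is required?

At a seller price of 164, quantity supplied is -376 + 6·164 = 608.
Buyers absorb 608 only when they pay pb = 965/3 − (1/3)·608 = 119.
s = ps − pb = 164 − 119 = 45.

Required subsidy s = €45 per unit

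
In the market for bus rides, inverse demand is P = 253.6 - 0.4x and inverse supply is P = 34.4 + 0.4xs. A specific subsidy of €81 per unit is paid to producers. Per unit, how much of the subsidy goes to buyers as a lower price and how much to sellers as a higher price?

Pre-subsidy: 253.6 - 0.4x = 34.4 + 0.4x gives x* = 274 and P* = 144.
With the subsidy, sellers receive Ps = Pb + 81 for each unit, where Pb is the price buyers pay.
On the curves, Pb = 253.6 - 0.4x and Ps = 34.4 + 0.4x; the wedge Ps − Pb = 81 gives 34.4 + 0.4x − (253.6 - 0.4x) = 81, so x' = 375.25.
Then Pb = 253.6 − 0.4·375.25 = 103.5 and Ps = 34.4 + 0.4·375.25 = 184.5.
Buyers' price falls by P* − Pb = 144 − 103.5 = 40.5; sellers' price rises by Ps − P* = 184.5 − 144 = 40.5.

Buyers gain €40.5 per unit; sellers gain €40.5 per unit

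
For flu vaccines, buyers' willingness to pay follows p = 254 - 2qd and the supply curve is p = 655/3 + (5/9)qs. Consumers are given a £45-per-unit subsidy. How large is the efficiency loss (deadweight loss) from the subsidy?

Pre-subsidy: 254 - 2q = 655/3 + (5/9)q gives q* = 321/23 and p* = 5200/23.
With the rebate, buyers effectively pay pb = ps − 45, where ps is the price sellers receive.
On the curves, pb = 254 - 2q and ps = 655/3 + (5/9)q; the wedge ps − pb = 45 gives 655/3 + (5/9)q − (254 - 2q) = 45, so q' = 726/23.
Then pb = 254 − 2·(726/23) = 4390/23 and ps = 655/3 + (5/9)·(726/23) = 5425/23.
The subsidy expands output by 726/23 − 321/23 = 405/23 past the efficient level; on those units the gap between marginal cost and willingness to pay runs from 0 up to 45.
DWL = ½ × 45 × 405/23 = 18225/46.

Deadweight loss = 18225/46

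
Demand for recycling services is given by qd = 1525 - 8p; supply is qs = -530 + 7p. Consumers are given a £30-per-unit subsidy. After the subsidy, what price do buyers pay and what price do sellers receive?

Buyers pay £123; sellers receive £153

Pre-subsidy: 1525 - 8p = -530 + 7p gives p* = 137, q* = 429.
With the rebate, buyers effectively pay pb = ps − 30, where ps is the price sellers receive.
Demand in terms of ps becomes qd = 1525 − 8(ps − 30) = 1765 - 8ps. Setting this equal to supply: 1765 - 8ps = -530 + 7ps, so ps = 153.
Buyers pay pb = 153 − 30 = 123; q' = -530 + 7·153 = 541.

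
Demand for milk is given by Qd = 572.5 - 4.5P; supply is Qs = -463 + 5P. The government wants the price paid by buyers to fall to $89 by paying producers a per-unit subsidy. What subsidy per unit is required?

At a buyer price of 89, quantity demanded is 572.5 − 4.5·89 = 172.
Sellers supply 172 only when they receive Ps with -463 + 5·Ps = 172, i.e. Ps = 127.
s = Ps − Pb = 127 − 89 = 38.

Required subsidy s = $38 per unit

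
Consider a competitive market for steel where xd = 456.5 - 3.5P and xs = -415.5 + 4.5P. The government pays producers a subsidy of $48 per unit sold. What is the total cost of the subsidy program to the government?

Government cost = $8136

Pre-subsidy: 456.5 - 3.5P = -415.5 + 4.5P gives P* = 109, x* = 75.
With the subsidy, sellers receive Ps = Pb + 48 for each unit, where Pb is the price buyers pay.
Supply in terms of Pb becomes xs = -415.5 + 4.5(Pb + 48) = -199.5 + 4.5Pb. Setting this equal to demand: 456.5 - 3.5Pb = -199.5 + 4.5Pb, so Pb = 82.
Sellers receive Ps = 82 + 48 = 130; x' = 456.5 − 3.5·82 = 169.5.
Government outlay = subsidy × quantity = 48 × 169.5 = 8136.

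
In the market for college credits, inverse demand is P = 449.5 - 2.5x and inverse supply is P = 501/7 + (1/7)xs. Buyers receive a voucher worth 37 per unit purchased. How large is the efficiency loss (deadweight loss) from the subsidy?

Pre-subsidy: 449.5 - 2.5x = 501/7 + (1/7)x gives x* = 143 and P* = 92.
With the rebate, buyers effectively pay Pb = Ps − 37, where Ps is the price sellers receive.
On the curves, Pb = 449.5 - 2.5x and Ps = 501/7 + (1/7)x; the wedge Ps − Pb = 37 gives 501/7 + (1/7)x − (449.5 - 2.5x) = 37, so x' = 157.
Then Pb = 449.5 − 2.5·157 = 57 and Ps = 501/7 + (1/7)·157 = 94.
The subsidy expands output by 157 − 143 = 14 past the efficient level; on those units the gap between marginal cost and willingness to pay runs from 0 up to 37.
DWL = ½ × 37 × 14 = 259.

Deadweight loss = 259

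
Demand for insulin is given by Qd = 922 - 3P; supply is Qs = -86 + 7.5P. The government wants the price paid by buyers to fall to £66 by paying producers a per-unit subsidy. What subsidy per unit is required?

Required subsidy s = £42 per unit

At a buyer price of 66, quantity demanded is 922 − 3·66 = 724.
Sellers supply 724 only when they receive Ps with -86 + 7.5·Ps = 724, i.e. Ps = 108.
s = Ps − Pb = 108 − 66 = 42.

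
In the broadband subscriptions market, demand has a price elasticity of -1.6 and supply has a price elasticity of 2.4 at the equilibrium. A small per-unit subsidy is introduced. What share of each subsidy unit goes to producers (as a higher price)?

Producer share = 0.4

For a small subsidy around the equilibrium, the benefit split depends on the relative slopes, which at a point are proportional to the elasticities.
Buyer share = εs/(εs + |εd|) = 2.4/(2.4 + 1.6) = 0.6; seller share = |εd|/(εs + |εd|) = 0.4.
So producers capture 0.4 of the subsidy.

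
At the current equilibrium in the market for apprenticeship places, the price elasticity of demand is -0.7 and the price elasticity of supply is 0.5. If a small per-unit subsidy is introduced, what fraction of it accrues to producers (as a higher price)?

Producer share = 7/12

For a small subsidy around the equilibrium, the benefit split depends on the relative slopes, which at a point are proportional to the elasticities.
Buyer share = εs/(εs + |εd|) = 0.5/(0.5 + 0.7) = 5/12; seller share = |εd|/(εs + |εd|) = 7/12.
So producers capture 7/12 of the subsidy.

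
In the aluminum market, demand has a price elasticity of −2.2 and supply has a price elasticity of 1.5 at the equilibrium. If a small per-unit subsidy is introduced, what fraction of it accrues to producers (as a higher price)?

For a small subsidy around the equilibrium, the benefit split depends on the relative slopes, which at a point are proportional to the elasticities.
Buyer share = εs/(εs + |εd|) = 1.5/(1.5 + 2.2) = 15/37; seller share = |εd|/(εs + |εd|) = 22/37.
So producers capture 22/37 of the subsidy.

Producer share = 22/37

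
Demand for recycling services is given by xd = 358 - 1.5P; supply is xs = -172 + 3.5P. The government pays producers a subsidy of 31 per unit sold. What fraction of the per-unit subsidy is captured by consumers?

Consumer share = 0.7

Pre-subsidy: 358 - 1.5P = -172 + 3.5P gives P* = 106, x* = 199.
With the subsidy, sellers receive Ps = Pb + 31 for each unit, where Pb is the price buyers pay.
Supply in terms of Pb becomes xs = -172 + 3.5(Pb + 31) = -63.5 + 3.5Pb. Setting this equal to demand: 358 - 1.5Pb = -63.5 + 3.5Pb, so Pb = 84.3.
Sellers receive Ps = 84.3 + 31 = 115.3; x' = 358 − 1.5·84.3 = 231.55.
Buyers' price falls by P* − Pb = 106 − 84.3 = 21.7; sellers' price rises by Ps − P* = 115.3 − 106 = 9.3.
So consumers capture 21.7/31 = 0.7 of each unit of subsidy.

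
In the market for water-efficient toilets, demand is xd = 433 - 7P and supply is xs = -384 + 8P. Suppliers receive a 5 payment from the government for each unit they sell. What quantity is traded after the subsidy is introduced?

Pre-subsidy: 433 - 7P = -384 + 8P gives P* = 817/15, x* = 776/15.
With the subsidy, sellers receive Ps = Pb + 5 for each unit, where Pb is the price buyers pay.
Supply in terms of Pb becomes xs = -384 + 8(Pb + 5) = -344 + 8Pb. Setting this equal to demand: 433 - 7Pb = -344 + 8Pb, so Pb = 51.8.
Sellers receive Ps = 51.8 + 5 = 56.8; x' = 433 − 7·51.8 = 70.4.

x' = 70.4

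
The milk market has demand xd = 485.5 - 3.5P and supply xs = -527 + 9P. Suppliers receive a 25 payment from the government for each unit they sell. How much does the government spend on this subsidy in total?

Government cost = 6625

Pre-subsidy: 485.5 - 3.5P = -527 + 9P gives P* = 81, x* = 202.
With the subsidy, sellers receive Ps = Pb + 25 for each unit, where Pb is the price buyers pay.
Supply in terms of Pb becomes xs = -527 + 9(Pb + 25) = -302 + 9Pb. Setting this equal to demand: 485.5 - 3.5Pb = -302 + 9Pb, so Pb = 63.
Sellers receive Ps = 63 + 25 = 88; x' = 485.5 − 3.5·63 = 265.
Government outlay = subsidy × quantity = 25 × 265 = 6625.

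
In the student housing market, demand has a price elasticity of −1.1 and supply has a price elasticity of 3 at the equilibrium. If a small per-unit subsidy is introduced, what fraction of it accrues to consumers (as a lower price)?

For a small subsidy around the equilibrium, the benefit split depends on the relative slopes, which at a point are proportional to the elasticities.
Buyer share = εs/(εs + |εd|) = 3/(3 + 1.1) = 30/41; seller share = |εd|/(εs + |εd|) = 11/41.

Consumer share = 30/41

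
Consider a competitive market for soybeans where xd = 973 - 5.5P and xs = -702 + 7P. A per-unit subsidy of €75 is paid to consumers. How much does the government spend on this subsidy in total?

Government cost = €35025

Pre-subsidy: 973 - 5.5P = -702 + 7P gives P* = 134, x* = 236.
With the rebate, buyers effectively pay Pb = Ps − 75, where Ps is the price sellers receive.
Demand in terms of Ps becomes xd = 973 − 5.5(Ps − 75) = 1385.5 - 5.5Ps. Setting this equal to supply: 1385.5 - 5.5Ps = -702 + 7Ps, so Ps = 167.
Buyers pay Pb = 167 − 75 = 92; x' = -702 + 7·167 = 467.
Government outlay = subsidy × quantity = 75 × 467 = 35025.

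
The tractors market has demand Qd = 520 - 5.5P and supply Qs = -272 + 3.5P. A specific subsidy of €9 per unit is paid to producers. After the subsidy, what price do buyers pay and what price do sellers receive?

Pre-subsidy: 520 - 5.5P = -272 + 3.5P gives P* = 88, Q* = 36.
With the subsidy, sellers receive Ps = Pb + 9 for each unit, where Pb is the price buyers pay.
Supply in terms of Pb becomes Qs = -272 + 3.5(Pb + 9) = -240.5 + 3.5Pb. Setting this equal to demand: 520 - 5.5Pb = -240.5 + 3.5Pb, so Pb = 84.5.
Sellers receive Ps = 84.5 + 9 = 93.5; Q' = 520 − 5.5·84.5 = 55.25.

Buyers pay €84.5; sellers receive €93.5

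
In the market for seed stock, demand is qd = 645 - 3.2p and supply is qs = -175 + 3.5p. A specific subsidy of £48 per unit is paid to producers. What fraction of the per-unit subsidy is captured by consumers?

Consumer share = 35/67

Pre-subsidy: 645 - 3.2p = -175 + 3.5p gives p* = 8200/67, q* = 16975/67.
With the subsidy, sellers receive ps = pb + 48 for each unit, where pb is the price buyers pay.
Supply in terms of pb becomes qs = -175 + 3.5(pb + 48) = -7 + 3.5pb. Setting this equal to demand: 645 - 3.2pb = -7 + 3.5pb, so pb = 6520/67.
Sellers receive ps = 6520/67 + 48 = 9736/67; q' = 645 − 3.2·(6520/67) = 22351/67.
Buyers' price falls by p* − pb = 8200/67 − 6520/67 = 1680/67; sellers' price rises by ps − p* = 9736/67 − 8200/67 = 1536/67.
So consumers capture (1680/67)/48 = 35/67 of each unit of subsidy.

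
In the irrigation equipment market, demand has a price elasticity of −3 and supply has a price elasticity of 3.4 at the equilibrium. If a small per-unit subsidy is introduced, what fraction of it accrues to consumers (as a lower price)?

Consumer share = 0.53125

For a small subsidy around the equilibrium, the benefit split depends on the relative slopes, which at a point are proportional to the elasticities.
Buyer share = εs/(εs + |εd|) = 3.4/(3.4 + 3) = 0.53125; seller share = |εd|/(εs + |εd|) = 0.46875.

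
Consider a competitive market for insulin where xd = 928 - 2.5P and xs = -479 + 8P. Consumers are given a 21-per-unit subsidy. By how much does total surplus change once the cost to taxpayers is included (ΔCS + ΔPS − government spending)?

Pre-subsidy: 928 - 2.5P = -479 + 8P gives P* = 134, x* = 593.
With the rebate, buyers effectively pay Pb = Ps − 21, where Ps is the price sellers receive.
Demand in terms of Ps becomes xd = 928 − 2.5(Ps − 21) = 980.5 - 2.5Ps. Setting this equal to supply: 980.5 - 2.5Ps = -479 + 8Ps, so Ps = 139.
Buyers pay Pb = 139 − 21 = 118; x' = -479 + 8·139 = 633.
ΔCS = ½(593 + 633)(134 − 118) = 9808; ΔPS = ½(593 + 633)(139 − 134) = 3065.
Government spending = 21 × 633 = 13293.
Net change = 9808 + 3065 − 13293 = -420. The loss equals the DWL triangle ½·21·40.

Net change in total surplus = -420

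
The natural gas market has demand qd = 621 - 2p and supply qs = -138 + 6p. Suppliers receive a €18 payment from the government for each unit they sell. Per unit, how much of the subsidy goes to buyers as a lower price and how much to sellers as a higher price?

Buyers gain €13.5 per unit; sellers gain €4.5 per unit

Pre-subsidy: 621 - 2p = -138 + 6p gives p* = 94.875, q* = 431.25.
With the subsidy, sellers receive ps = pb + 18 for each unit, where pb is the price buyers pay.
Supply in terms of pb becomes qs = -138 + 6(pb + 18) = -30 + 6pb. Setting this equal to demand: 621 - 2pb = -30 + 6pb, so pb = 81.375.
Sellers receive ps = 81.375 + 18 = 99.375; q' = 621 − 2·81.375 = 458.25.
Buyers' price falls by p* − pb = 94.875 − 81.375 = 13.5; sellers' price rises by ps − p* = 99.375 − 94.875 = 4.5.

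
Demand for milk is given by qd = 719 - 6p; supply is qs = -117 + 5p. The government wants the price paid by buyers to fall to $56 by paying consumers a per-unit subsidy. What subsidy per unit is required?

At a buyer price of 56, quantity demanded is 719 − 6·56 = 383.
Sellers supply 383 only when they receive ps with -117 + 5·ps = 383, i.e. ps = 100.
s = ps − pb = 100 − 56 = 44.

Required subsidy s = $44 per unit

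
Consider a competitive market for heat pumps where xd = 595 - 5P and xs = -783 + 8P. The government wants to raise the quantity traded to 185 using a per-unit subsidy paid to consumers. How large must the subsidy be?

Required subsidy s = 39 per unit

At x = 185, invert demand for the buyer price: Pb = (595 − 185)/5 = 82; invert supply for the seller price: Ps = (185 − (-783))/8 = 121.
The subsidy must fill the gap: s = Ps − Pb = 121 − 82 = 39.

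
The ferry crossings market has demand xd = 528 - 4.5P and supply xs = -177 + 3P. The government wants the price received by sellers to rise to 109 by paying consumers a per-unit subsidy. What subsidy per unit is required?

At a seller price of 109, quantity supplied is -177 + 3·109 = 150.
Buyers absorb 150 only when they pay Pb with 528 − 4.5·Pb = 150, i.e. Pb = 84.
s = Ps − Pb = 109 − 84 = 25.

Required subsidy s = 25 per unit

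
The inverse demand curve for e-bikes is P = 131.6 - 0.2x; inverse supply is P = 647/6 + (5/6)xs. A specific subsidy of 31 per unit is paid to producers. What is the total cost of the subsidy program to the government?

Pre-subsidy: 131.6 - 0.2x = 647/6 + (5/6)x gives x* = 23 and P* = 127.
With the subsidy, sellers receive Ps = Pb + 31 for each unit, where Pb is the price buyers pay.
On the curves, Pb = 131.6 - 0.2x and Ps = 647/6 + (5/6)x; the wedge Ps − Pb = 31 gives 647/6 + (5/6)x − (131.6 - 0.2x) = 31, so x' = 53.
Then Pb = 131.6 − 0.2·53 = 121 and Ps = 647/6 + (5/6)·53 = 152.
Government outlay = subsidy × quantity = 31 × 53 = 1643.

Government cost = 1643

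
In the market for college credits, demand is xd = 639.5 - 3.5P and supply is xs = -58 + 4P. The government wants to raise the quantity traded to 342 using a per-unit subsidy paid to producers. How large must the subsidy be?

Required subsidy s = 15 per unit

At x = 342, invert demand for the buyer price: Pb = (639.5 − 342)/3.5 = 85; invert supply for the seller price: Ps = (342 − (-58))/4 = 100.
The subsidy must fill the gap: s = Ps − Pb = 100 − 85 = 15.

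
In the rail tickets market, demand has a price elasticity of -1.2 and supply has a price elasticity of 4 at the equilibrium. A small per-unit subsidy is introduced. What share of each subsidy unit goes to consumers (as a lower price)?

Consumer share = 10/13

For a small subsidy around the equilibrium, the benefit split depends on the relative slopes, which at a point are proportional to the elasticities.
Buyer share = εs/(εs + |εd|) = 4/(4 + 1.2) = 10/13; seller share = |εd|/(εs + |εd|) = 3/13.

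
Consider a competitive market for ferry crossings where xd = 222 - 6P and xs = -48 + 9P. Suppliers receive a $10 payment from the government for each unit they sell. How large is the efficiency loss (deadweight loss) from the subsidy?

Deadweight loss = $180

Pre-subsidy: 222 - 6P = -48 + 9P gives P* = 18, x* = 114.
With the subsidy, sellers receive Ps = Pb + 10 for each unit, where Pb is the price buyers pay.
Supply in terms of Pb becomes xs = -48 + 9(Pb + 10) = 42 + 9Pb. Setting this equal to demand: 222 - 6Pb = 42 + 9Pb, so Pb = 12.
Sellers receive Ps = 12 + 10 = 22; x' = 222 − 6·12 = 150.
The subsidy expands output by 150 − 114 = 36 past the efficient level; on those units the gap between marginal cost and willingness to pay runs from 0 up to 10.
DWL = ½ × 10 × 36 = 180.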